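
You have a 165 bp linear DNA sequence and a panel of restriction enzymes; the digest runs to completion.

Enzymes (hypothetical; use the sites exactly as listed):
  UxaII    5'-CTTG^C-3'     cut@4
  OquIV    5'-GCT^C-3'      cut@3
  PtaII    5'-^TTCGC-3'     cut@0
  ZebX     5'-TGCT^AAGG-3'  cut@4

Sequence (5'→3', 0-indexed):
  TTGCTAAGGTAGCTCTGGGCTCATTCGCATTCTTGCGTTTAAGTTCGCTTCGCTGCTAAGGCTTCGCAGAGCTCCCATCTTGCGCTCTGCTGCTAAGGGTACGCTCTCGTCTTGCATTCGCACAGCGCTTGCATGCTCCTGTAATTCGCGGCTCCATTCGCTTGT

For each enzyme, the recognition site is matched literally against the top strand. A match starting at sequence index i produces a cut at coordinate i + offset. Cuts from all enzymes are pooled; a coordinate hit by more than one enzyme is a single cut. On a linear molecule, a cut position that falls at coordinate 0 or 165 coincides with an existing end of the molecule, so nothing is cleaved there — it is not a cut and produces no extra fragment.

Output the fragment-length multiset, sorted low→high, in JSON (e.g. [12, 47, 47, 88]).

[2,2,3,4,5,5,5,6,7,7,8,8,9,9,9,9,9,9,11,11,12,15]

Scan for sites:
  UxaII CTTGC/4: at [31, 78, 110, 127] ⇒ [35, 82, 114, 131]
  OquIV GCTC/3: at [11, 18, 70, 83, 102, 134, 150] ⇒ [14, 21, 73, 86, 105, 137, 153]
  PtaII TTCGC/0: at [23, 43, 48, 62, 116, 144, 156] ⇒ [23, 43, 48, 62, 116, 144, 156]
  ZebX TGCTAAGG/4: at [1, 53, 90] ⇒ [5, 57, 94]

All cut coordinates (distinct, sorted): [5, 14, 21, 23, 35, 43, 48, 57, 62, 73, 82, 86, 94, 105, 114, 116, 131, 137, 144, 153, 156]

Fragment lengths:
  [0,5): 5 bp
  [5,14): 9 bp
  [14,21): 7 bp
  [21,23): 2 bp
  [23,35): 12 bp
  [35,43): 8 bp
  [43,48): 5 bp
  [48,57): 9 bp
  [57,62): 5 bp
  [62,73): 11 bp
  [73,82): 9 bp
  [82,86): 4 bp
  [86,94): 8 bp
  [94,105): 11 bp
  [105,114): 9 bp
  [114,116): 2 bp
  [116,131): 15 bp
  [131,137): 6 bp
  [137,144): 7 bp
  [144,153): 9 bp
  [153,156): 3 bp
  [156,165): 9 bp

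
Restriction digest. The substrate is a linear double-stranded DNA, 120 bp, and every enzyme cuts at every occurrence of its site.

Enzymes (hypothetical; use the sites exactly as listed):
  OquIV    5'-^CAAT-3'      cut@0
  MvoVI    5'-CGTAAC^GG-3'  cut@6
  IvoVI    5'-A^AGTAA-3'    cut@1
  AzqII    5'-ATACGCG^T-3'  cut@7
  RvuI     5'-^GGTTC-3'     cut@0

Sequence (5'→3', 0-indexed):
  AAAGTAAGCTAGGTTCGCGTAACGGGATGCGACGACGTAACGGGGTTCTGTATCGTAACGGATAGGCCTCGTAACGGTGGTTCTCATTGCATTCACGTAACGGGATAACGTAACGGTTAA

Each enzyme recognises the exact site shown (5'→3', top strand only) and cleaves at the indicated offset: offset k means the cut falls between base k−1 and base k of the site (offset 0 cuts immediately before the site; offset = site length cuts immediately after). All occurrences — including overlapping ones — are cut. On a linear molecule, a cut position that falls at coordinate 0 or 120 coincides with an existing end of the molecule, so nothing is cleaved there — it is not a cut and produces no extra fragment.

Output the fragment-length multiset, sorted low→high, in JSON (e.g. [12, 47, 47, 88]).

Scan for sites:
  OquIV (CAAT, off=0): no sites
  MvoVI CGTAACGG/6: at [17, 35, 53, 69, 95, 108] ⇒ [23, 41, 59, 75, 101, 114]
  IvoVI AAGTAA/1: at [1] ⇒ [2]
  AzqII (ATACGCGT, off=7): no sites
  RvuI GGTTC/0: at [11, 43, 78] ⇒ [11, 43, 78]

Pooled cuts: [2, 11, 23, 41, 43, 59, 75, 78, 101, 114]

Fragment lengths:
  [0,2): 2 bp
  [2,11): 9 bp
  [11,23): 12 bp
  [23,41): 18 bp
  [41,43): 2 bp
  [43,59): 16 bp
  [59,75): 16 bp
  [75,78): 3 bp
  [78,101): 23 bp
  [101,114): 13 bp
  [114,120): 6 bp

[2,2,3,6,9,12,13,16,16,18,23]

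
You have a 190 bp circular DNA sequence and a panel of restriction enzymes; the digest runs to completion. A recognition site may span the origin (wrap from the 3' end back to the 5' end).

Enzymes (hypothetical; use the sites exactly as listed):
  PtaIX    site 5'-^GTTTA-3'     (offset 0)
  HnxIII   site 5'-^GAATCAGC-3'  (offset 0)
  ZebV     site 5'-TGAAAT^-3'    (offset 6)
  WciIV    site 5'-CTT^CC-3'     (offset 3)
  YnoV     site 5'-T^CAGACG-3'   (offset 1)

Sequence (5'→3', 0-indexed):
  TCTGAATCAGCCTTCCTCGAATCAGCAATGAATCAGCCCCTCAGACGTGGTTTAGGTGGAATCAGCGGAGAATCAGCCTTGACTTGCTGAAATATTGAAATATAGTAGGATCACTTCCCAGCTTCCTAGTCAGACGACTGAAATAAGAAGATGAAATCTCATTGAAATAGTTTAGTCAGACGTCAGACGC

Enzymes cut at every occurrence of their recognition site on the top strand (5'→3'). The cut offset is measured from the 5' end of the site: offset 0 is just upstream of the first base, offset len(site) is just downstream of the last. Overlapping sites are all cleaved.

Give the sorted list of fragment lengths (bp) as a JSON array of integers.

[1,4,6,7,7,8,8,8,9,10,11,11,11,11,12,13,14,15,24]

Site scan:
  PtaIX GTTTA/0: at [49, 169] ⇒ [49, 169]
  HnxIII GAATCAGC/0: at [3, 18, 29, 58, 69] ⇒ [3, 18, 29, 58, 69]
  ZebV TGAAAT/6: at [87, 95, 138, 151, 162] ⇒ [93, 101, 144, 157, 168]
  WciIV CTTCC/3: at [11, 113, 121] ⇒ [14, 116, 124]
  YnoV TCAGACG/1: at [40, 129, 175, 182] ⇒ [41, 130, 176, 183]

Pooled cuts: [3, 14, 18, 29, 41, 49, 58, 69, 93, 101, 116, 124, 130, 144, 157, 168, 169, 176, 183]

Fragment lengths:
  3→14: 11 bp
  14→18: 4 bp
  18→29: 11 bp
  29→41: 12 bp
  41→49: 8 bp
  49→58: 9 bp
  58→69: 11 bp
  69→93: 24 bp
  93→101: 8 bp
  101→116: 15 bp
  116→124: 8 bp
  124→130: 6 bp
  130→144: 14 bp
  144→157: 13 bp
  157→168: 11 bp
  168→169: 1 bp
  169→176: 7 bp
  176→183: 7 bp
  183→3 (wrap): 190-183+3 = 10 bp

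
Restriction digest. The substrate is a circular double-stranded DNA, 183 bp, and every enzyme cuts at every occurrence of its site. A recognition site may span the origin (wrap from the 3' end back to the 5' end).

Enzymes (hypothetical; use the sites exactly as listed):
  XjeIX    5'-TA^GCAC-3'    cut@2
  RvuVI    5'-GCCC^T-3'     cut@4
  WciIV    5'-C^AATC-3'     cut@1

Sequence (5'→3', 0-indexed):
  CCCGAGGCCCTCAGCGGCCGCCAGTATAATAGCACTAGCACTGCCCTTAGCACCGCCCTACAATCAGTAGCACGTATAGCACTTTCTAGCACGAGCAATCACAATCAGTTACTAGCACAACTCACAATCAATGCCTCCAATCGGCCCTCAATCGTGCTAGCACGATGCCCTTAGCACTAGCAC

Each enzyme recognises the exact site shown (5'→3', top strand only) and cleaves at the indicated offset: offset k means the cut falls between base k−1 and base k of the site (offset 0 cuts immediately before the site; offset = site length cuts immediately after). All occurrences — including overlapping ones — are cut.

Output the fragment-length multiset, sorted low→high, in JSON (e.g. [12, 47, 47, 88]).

Scan for sites:
  XjeIX (TAGCAC, off=2): starts [29, 35, 47, 67, 76, 86, 112, 157, 171, 177] → cuts [31, 37, 49, 69, 78, 88, 114, 159, 173, 179]
  RvuVI (GCCCT, off=4): starts [6, 42, 54, 143, 166] → cuts [10, 46, 58, 147, 170]
  WciIV (CAATC, off=1): starts [60, 95, 101, 124, 137, 148] → cuts [61, 96, 102, 125, 138, 149]

All cut coordinates (distinct, sorted): [10, 31, 37, 46, 49, 58, 61, 69, 78, 88, 96, 102, 114, 125, 138, 147, 149, 159, 170, 173, 179]

Fragments:
  10→31: 21 bp
  31→37: 6 bp
  37→46: 9 bp
  46→49: 3 bp
  49→58: 9 bp
  58→61: 3 bp
  61→69: 8 bp
  69→78: 9 bp
  78→88: 10 bp
  88→96: 8 bp
  96→102: 6 bp
  102→114: 12 bp
  114→125: 11 bp
  125→138: 13 bp
  138→147: 9 bp
  147→149: 2 bp
  149→159: 10 bp
  159→170: 11 bp
  170→173: 3 bp
  173→179: 6 bp
  179→10 (wrap): 183-179+10 = 14 bp

[2,3,3,3,6,6,6,8,8,9,9,9,9,10,10,11,11,12,13,14,21]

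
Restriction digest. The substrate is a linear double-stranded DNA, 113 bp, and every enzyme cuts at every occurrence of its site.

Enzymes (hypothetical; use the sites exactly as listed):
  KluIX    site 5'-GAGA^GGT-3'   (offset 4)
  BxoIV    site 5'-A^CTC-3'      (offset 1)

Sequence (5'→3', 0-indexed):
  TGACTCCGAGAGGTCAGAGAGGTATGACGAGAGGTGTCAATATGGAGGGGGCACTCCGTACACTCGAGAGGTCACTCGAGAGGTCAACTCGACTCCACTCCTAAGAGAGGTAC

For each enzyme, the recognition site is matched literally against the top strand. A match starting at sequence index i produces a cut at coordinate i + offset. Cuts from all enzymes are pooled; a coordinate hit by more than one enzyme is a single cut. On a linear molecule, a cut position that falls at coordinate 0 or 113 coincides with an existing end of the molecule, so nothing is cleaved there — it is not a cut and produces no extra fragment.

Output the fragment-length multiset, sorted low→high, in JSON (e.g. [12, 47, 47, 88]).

Scan for sites:
  KluIX GAGAGGT/4: at [7, 16, 28, 65, 77, 104] ⇒ [11, 20, 32, 69, 81, 108]
  BxoIV ACTC/1: at [2, 52, 61, 73, 86, 91, 96] ⇒ [3, 53, 62, 74, 87, 92, 97]

Pooled cuts: [3, 11, 20, 32, 53, 62, 69, 74, 81, 87, 92, 97, 108]

Fragment lengths:
  [0,3): 3 bp
  [3,11): 8 bp
  [11,20): 9 bp
  [20,32): 12 bp
  [32,53): 21 bp
  [53,62): 9 bp
  [62,69): 7 bp
  [69,74): 5 bp
  [74,81): 7 bp
  [81,87): 6 bp
  [87,92): 5 bp
  [92,97): 5 bp
  [97,108): 11 bp
  [108,113): 5 bp

[3,5,5,5,5,6,7,7,8,9,9,11,12,21]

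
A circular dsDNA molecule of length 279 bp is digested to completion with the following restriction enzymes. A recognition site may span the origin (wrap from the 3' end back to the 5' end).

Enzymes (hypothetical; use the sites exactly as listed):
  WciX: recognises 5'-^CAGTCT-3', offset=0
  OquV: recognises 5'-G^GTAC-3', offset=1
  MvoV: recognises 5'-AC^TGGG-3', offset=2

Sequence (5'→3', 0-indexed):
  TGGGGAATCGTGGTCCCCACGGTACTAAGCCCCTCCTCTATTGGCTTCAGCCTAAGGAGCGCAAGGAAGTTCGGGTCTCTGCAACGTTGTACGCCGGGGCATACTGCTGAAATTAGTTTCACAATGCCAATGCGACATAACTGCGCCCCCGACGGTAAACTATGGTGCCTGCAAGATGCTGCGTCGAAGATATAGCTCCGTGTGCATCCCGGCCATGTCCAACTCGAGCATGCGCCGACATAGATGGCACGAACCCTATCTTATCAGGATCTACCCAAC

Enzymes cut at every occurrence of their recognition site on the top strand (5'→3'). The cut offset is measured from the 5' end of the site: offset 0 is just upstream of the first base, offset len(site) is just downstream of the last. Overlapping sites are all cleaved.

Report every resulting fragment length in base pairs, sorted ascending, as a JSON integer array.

[21,258]

Site scan:
  WciX (CAGTCT, off=0): no sites
  OquV (GGTAC, off=1): starts [20] → cuts [21]
  MvoV (ACTGGG, off=2): starts [277] → cuts [0]

All cut coordinates (distinct, sorted): [0, 21]

Fragments:
  0→21: 21 bp
  21→0 (wrap): 279-21+0 = 258 bp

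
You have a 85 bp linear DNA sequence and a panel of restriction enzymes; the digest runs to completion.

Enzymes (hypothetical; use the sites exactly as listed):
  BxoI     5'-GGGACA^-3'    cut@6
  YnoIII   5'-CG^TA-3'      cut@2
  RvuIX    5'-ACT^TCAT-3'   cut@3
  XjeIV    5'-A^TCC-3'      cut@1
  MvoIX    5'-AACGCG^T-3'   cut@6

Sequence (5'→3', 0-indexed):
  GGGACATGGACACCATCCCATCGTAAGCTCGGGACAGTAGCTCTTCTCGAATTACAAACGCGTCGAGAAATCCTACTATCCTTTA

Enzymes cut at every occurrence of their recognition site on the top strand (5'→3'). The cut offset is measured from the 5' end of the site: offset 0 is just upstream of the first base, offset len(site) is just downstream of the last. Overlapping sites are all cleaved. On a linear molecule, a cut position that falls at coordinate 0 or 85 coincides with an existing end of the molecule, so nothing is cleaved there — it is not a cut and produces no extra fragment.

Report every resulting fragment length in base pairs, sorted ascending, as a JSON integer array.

[6,7,8,8,8,9,13,26]

Scan for sites:
  BxoI GGGACA/6: at [0, 30] ⇒ [6, 36]
  YnoIII CGTA/2: at [21] ⇒ [23]
  RvuIX (ACTTCAT, off=3): no sites
  XjeIV ATCC/1: at [14, 69, 77] ⇒ [15, 70, 78]
  MvoIX AACGCGT/6: at [56] ⇒ [62]

All cut coordinates (distinct, sorted): [6, 15, 23, 36, 62, 70, 78]

Fragment lengths:
  [0,6): 6 bp
  [6,15): 9 bp
  [15,23): 8 bp
  [23,36): 13 bp
  [36,62): 26 bp
  [62,70): 8 bp
  [70,78): 8 bp
  [78,85): 7 bp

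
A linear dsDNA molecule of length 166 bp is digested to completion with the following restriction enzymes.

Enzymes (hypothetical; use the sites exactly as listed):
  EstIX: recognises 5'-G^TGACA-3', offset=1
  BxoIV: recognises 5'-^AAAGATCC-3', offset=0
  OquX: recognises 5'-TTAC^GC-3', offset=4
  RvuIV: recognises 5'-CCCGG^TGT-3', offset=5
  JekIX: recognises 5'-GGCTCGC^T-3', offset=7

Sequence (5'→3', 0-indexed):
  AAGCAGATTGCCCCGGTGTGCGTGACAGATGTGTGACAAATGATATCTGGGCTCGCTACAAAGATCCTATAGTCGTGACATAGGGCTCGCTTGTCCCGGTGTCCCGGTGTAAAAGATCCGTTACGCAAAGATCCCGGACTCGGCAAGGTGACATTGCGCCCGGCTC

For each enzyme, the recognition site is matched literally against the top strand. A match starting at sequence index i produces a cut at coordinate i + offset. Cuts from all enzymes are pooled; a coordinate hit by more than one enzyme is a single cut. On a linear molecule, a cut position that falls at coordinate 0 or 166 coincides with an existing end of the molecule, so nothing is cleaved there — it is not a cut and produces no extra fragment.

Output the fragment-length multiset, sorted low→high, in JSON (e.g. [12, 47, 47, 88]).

Site scan:
  EstIX (GTGACA, off=1): starts [21, 32, 74, 147] → cuts [22, 33, 75, 148]
  BxoIV (AAAGATCC, off=0): starts [59, 111, 126] → cuts [59, 111, 126]
  OquX (TTACGC, off=4): starts [120] → cuts [124]
  RvuIV (CCCGGTGT, off=5): starts [11, 94, 102] → cuts [16, 99, 107]
  JekIX (GGCTCGCT, off=7): starts [49, 83] → cuts [56, 90]

All cut coordinates (distinct, sorted): [16, 22, 33, 56, 59, 75, 90, 99, 107, 111, 124, 126, 148]

Fragments:
  [0,16): 16 bp
  [16,22): 6 bp
  [22,33): 11 bp
  [33,56): 23 bp
  [56,59): 3 bp
  [59,75): 16 bp
  [75,90): 15 bp
  [90,99): 9 bp
  [99,107): 8 bp
  [107,111): 4 bp
  [111,124): 13 bp
  [124,126): 2 bp
  [126,148): 22 bp
  [148,166): 18 bp

[2,3,4,6,8,9,11,13,15,16,16,18,22,23]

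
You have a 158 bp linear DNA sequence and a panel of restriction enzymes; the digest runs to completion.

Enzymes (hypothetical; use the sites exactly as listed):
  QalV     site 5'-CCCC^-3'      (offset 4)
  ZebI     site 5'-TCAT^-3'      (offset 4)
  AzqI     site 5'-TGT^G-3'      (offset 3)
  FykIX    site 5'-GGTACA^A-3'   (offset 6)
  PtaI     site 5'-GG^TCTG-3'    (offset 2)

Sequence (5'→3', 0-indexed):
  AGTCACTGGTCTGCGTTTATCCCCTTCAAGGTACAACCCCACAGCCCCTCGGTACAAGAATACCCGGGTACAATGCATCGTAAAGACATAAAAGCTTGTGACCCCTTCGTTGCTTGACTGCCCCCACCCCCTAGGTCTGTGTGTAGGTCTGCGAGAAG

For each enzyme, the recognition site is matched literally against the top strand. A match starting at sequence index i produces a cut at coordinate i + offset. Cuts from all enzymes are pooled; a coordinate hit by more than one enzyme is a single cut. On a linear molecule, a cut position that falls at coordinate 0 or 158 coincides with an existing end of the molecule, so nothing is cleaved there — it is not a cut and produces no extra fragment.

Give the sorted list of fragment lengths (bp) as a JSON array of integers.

Scan for sites:
  QalV (CCCC, off=4): starts [20, 36, 44, 101, 120, 121, 126, 127] → cuts [24, 40, 48, 105, 124, 125, 130, 131]
  ZebI (TCAT, off=4): no sites
  AzqI (TGTG, off=3): starts [96, 137, 139] → cuts [99, 140, 142]
  FykIX (GGTACAA, off=6): starts [29, 50, 66] → cuts [35, 56, 72]
  PtaI (GGTCTG, off=2): starts [7, 133, 145] → cuts [9, 135, 147]

All cut coordinates (distinct, sorted): [9, 24, 35, 40, 48, 56, 72, 99, 105, 124, 125, 130, 131, 135, 140, 142, 147]

Fragments:
  [0,9): 9 bp
  [9,24): 15 bp
  [24,35): 11 bp
  [35,40): 5 bp
  [40,48): 8 bp
  [48,56): 8 bp
  [56,72): 16 bp
  [72,99): 27 bp
  [99,105): 6 bp
  [105,124): 19 bp
  [124,125): 1 bp
  [125,130): 5 bp
  [130,131): 1 bp
  [131,135): 4 bp
  [135,140): 5 bp
  [140,142): 2 bp
  [142,147): 5 bp
  [147,158): 11 bp

[1,1,2,4,5,5,5,5,6,8,8,9,11,11,15,16,19,27]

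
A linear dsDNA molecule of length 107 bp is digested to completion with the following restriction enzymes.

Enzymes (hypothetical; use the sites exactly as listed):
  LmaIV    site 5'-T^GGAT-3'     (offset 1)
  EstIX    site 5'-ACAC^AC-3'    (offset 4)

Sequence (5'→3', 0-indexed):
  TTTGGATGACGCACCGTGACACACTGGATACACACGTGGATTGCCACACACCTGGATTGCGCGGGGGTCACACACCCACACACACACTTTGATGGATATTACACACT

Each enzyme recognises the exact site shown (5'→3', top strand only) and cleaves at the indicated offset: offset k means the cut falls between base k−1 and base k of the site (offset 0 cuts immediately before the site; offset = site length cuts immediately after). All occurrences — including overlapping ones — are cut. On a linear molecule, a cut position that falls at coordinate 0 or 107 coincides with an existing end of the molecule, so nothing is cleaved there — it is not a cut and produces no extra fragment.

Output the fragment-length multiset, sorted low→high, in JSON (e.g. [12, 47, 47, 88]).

[2,2,3,3,3,4,4,8,8,8,11,12,19,20]

Per-enzyme occurrences:
  LmaIV (TGGAT, off=1): starts [2, 24, 36, 52, 92] → cuts [3, 25, 37, 53, 93]
  EstIX (ACACAC, off=4): starts [18, 29, 45, 69, 77, 79, 81, 100] → cuts [22, 33, 49, 73, 81, 83, 85, 104]

Pooled cuts: [3, 22, 25, 33, 37, 49, 53, 73, 81, 83, 85, 93, 104]

Fragments:
  [0,3): 3 bp
  [3,22): 19 bp
  [22,25): 3 bp
  [25,33): 8 bp
  [33,37): 4 bp
  [37,49): 12 bp
  [49,53): 4 bp
  [53,73): 20 bp
  [73,81): 8 bp
  [81,83): 2 bp
  [83,85): 2 bp
  [85,93): 8 bp
  [93,104): 11 bp
  [104,107): 3 bp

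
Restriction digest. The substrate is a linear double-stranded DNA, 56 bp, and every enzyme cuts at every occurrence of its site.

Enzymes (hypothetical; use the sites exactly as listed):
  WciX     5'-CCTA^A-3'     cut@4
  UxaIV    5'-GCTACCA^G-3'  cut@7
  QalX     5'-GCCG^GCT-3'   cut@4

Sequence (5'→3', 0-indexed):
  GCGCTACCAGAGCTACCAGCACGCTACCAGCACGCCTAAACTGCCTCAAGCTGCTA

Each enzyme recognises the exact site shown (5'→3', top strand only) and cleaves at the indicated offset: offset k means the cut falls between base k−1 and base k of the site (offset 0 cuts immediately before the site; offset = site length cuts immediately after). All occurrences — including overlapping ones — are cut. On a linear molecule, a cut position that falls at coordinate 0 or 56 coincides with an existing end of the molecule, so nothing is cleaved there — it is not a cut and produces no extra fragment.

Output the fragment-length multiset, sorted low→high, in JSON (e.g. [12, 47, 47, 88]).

Site scan:
  WciX CCTAA/4: at [34] ⇒ [38]
  UxaIV GCTACCAG/7: at [2, 11, 22] ⇒ [9, 18, 29]
  QalX (GCCGGCT, off=4): no sites

All cut coordinates (distinct, sorted): [9, 18, 29, 38]

Fragment lengths:
  [0,9): 9 bp
  [9,18): 9 bp
  [18,29): 11 bp
  [29,38): 9 bp
  [38,56): 18 bp

[9,9,9,11,18]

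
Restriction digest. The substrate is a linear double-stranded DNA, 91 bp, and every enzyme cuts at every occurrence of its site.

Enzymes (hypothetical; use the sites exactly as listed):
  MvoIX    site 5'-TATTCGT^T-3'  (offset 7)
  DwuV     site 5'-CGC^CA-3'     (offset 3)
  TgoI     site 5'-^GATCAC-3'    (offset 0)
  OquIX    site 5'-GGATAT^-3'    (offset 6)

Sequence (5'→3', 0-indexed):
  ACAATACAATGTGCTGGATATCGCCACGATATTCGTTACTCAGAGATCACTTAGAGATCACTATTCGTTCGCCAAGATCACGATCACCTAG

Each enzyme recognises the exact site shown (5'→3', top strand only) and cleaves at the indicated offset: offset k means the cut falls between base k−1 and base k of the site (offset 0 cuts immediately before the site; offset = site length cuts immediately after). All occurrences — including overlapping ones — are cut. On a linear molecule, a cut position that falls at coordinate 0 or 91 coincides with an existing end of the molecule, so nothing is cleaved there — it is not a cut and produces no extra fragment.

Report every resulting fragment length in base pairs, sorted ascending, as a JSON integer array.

Scan for sites:
  MvoIX TATTCGTT/7: at [29, 61] ⇒ [36, 68]
  DwuV CGCCA/3: at [21, 69] ⇒ [24, 72]
  TgoI GATCAC/0: at [44, 55, 75, 81] ⇒ [44, 55, 75, 81]
  OquIX GGATAT/6: at [15] ⇒ [21]

All cut coordinates (distinct, sorted): [21, 24, 36, 44, 55, 68, 72, 75, 81]

Fragments:
  [0,21): 21 bp
  [21,24): 3 bp
  [24,36): 12 bp
  [36,44): 8 bp
  [44,55): 11 bp
  [55,68): 13 bp
  [68,72): 4 bp
  [72,75): 3 bp
  [75,81): 6 bp
  [81,91): 10 bp

[3,3,4,6,8,10,11,12,13,21]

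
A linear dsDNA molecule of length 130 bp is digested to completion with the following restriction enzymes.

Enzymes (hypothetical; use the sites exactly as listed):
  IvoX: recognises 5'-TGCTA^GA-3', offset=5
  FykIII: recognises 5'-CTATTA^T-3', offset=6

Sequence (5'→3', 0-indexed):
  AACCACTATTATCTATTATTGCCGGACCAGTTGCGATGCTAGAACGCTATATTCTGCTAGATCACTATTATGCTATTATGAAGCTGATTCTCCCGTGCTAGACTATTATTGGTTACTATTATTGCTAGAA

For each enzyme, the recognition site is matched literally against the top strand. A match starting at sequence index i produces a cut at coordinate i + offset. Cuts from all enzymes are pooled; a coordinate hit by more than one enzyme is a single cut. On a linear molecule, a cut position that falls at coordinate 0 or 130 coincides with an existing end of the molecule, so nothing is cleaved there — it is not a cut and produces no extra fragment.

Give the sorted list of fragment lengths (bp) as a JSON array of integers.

Scan for sites:
  IvoX (TGCTAGA, off=5): starts [36, 54, 95, 122] → cuts [41, 59, 100, 127]
  FykIII (CTATTAT, off=6): starts [5, 12, 64, 72, 102, 115] → cuts [11, 18, 70, 78, 108, 121]

All cut coordinates (distinct, sorted): [11, 18, 41, 59, 70, 78, 100, 108, 121, 127]

Fragments:
  [0,11): 11 bp
  [11,18): 7 bp
  [18,41): 23 bp
  [41,59): 18 bp
  [59,70): 11 bp
  [70,78): 8 bp
  [78,100): 22 bp
  [100,108): 8 bp
  [108,121): 13 bp
  [121,127): 6 bp
  [127,130): 3 bp

[3,6,7,8,8,11,11,13,18,22,23]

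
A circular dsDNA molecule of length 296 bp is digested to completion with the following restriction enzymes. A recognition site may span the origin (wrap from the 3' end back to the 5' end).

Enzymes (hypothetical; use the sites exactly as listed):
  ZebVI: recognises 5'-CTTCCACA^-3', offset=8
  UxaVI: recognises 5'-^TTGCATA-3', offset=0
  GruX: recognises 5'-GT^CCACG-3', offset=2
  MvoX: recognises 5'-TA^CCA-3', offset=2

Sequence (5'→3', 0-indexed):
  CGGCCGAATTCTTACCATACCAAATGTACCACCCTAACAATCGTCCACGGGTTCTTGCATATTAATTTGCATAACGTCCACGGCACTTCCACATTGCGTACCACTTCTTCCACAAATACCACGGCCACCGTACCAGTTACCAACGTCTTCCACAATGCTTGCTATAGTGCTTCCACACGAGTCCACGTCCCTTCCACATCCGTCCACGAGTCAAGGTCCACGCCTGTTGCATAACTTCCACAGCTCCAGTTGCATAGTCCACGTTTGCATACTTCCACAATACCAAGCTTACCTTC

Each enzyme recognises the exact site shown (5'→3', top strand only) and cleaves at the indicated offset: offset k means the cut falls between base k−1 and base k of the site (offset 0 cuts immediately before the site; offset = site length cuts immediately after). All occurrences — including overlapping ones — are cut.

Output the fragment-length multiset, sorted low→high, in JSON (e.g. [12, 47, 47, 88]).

Per-enzyme occurrences:
  ZebVI CTTCCACA/8: at [85, 106, 146, 169, 190, 234, 271] ⇒ [93, 114, 154, 177, 198, 242, 279]
  UxaVI TTGCATA/0: at [54, 66, 226, 249, 264] ⇒ [54, 66, 226, 249, 264]
  GruX GTCCACG/2: at [42, 75, 180, 201, 215, 256] ⇒ [44, 77, 182, 203, 217, 258]
  MvoX TACCA/2: at [12, 17, 26, 98, 116, 130, 137, 280] ⇒ [14, 19, 28, 100, 118, 132, 139, 282]

All cut coordinates (distinct, sorted): [14, 19, 28, 44, 54, 66, 77, 93, 100, 114, 118, 132, 139, 154, 177, 182, 198, 203, 217, 226, 242, 249, 258, 264, 279, 282]

Fragments:
  14→19: 5 bp
  19→28: 9 bp
  28→44: 16 bp
  44→54: 10 bp
  54→66: 12 bp
  66→77: 11 bp
  77→93: 16 bp
  93→100: 7 bp
  100→114: 14 bp
  114→118: 4 bp
  118→132: 14 bp
  132→139: 7 bp
  139→154: 15 bp
  154→177: 23 bp
  177→182: 5 bp
  182→198: 16 bp
  198→203: 5 bp
  203→217: 14 bp
  217→226: 9 bp
  226→242: 16 bp
  242→249: 7 bp
  249→258: 9 bp
  258→264: 6 bp
  264→279: 15 bp
  279→282: 3 bp
  282→14 (wrap): 296-282+14 = 28 bp

[3,4,5,5,5,6,7,7,7,9,9,9,10,11,12,14,14,14,15,15,16,16,16,16,23,28]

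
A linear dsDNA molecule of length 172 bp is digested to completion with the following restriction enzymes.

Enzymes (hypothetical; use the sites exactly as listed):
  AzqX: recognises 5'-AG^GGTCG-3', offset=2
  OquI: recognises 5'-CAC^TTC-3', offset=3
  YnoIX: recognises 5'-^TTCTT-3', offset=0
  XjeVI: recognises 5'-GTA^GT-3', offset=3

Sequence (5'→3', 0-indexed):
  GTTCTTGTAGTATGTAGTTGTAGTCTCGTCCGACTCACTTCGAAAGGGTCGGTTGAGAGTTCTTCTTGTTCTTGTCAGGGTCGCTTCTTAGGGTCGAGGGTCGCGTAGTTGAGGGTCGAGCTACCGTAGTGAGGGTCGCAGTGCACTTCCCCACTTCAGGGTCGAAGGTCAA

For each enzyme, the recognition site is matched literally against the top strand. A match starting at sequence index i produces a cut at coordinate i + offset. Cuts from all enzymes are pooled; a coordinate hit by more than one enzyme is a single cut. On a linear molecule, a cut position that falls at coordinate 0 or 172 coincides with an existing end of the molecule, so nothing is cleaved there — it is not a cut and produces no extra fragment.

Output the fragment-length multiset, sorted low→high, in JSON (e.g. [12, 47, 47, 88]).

Per-enzyme occurrences:
  AzqX AGGGTCG/2: at [44, 76, 89, 96, 111, 131, 157] ⇒ [46, 78, 91, 98, 113, 133, 159]
  OquI CACTTC/3: at [35, 143, 151] ⇒ [38, 146, 154]
  YnoIX TTCTT/0: at [1, 59, 62, 68, 84] ⇒ [1, 59, 62, 68, 84]
  XjeVI GTAGT/3: at [6, 13, 19, 104, 125] ⇒ [9, 16, 22, 107, 128]

All cut coordinates (distinct, sorted): [1, 9, 16, 22, 38, 46, 59, 62, 68, 78, 84, 91, 98, 107, 113, 128, 133, 146, 154, 159]

Fragments:
  [0,1): 1 bp
  [1,9): 8 bp
  [9,16): 7 bp
  [16,22): 6 bp
  [22,38): 16 bp
  [38,46): 8 bp
  [46,59): 13 bp
  [59,62): 3 bp
  [62,68): 6 bp
  [68,78): 10 bp
  [78,84): 6 bp
  [84,91): 7 bp
  [91,98): 7 bp
  [98,107): 9 bp
  [107,113): 6 bp
  [113,128): 15 bp
  [128,133): 5 bp
  [133,146): 13 bp
  [146,154): 8 bp
  [154,159): 5 bp
  [159,172): 13 bp

[1,3,5,5,6,6,6,6,7,7,7,8,8,8,9,10,13,13,13,15,16]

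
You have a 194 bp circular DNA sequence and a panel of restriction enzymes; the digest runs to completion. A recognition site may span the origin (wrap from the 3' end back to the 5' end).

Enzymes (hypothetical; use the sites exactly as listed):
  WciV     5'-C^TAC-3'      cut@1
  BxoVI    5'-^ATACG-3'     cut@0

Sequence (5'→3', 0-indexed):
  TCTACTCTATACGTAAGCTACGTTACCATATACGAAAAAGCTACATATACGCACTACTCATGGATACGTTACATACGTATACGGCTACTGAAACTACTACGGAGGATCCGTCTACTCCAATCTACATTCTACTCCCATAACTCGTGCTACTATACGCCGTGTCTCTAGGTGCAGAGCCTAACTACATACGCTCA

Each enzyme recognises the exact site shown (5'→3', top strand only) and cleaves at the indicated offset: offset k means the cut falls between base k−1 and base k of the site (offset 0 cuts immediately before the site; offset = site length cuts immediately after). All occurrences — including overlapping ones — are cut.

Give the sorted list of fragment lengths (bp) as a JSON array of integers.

Site scan:
  WciV CTAC/1: at [1, 17, 40, 53, 84, 93, 96, 111, 121, 128, 146, 181] ⇒ [2, 18, 41, 54, 85, 94, 97, 112, 122, 129, 147, 182]
  BxoVI ATACG/0: at [8, 29, 46, 63, 72, 78, 151, 185] ⇒ [8, 29, 46, 63, 72, 78, 151, 185]

Pooled cuts: [2, 8, 18, 29, 41, 46, 54, 63, 72, 78, 85, 94, 97, 112, 122, 129, 147, 151, 182, 185]

Fragments:
  2→8: 6 bp
  8→18: 10 bp
  18→29: 11 bp
  29→41: 12 bp
  41→46: 5 bp
  46→54: 8 bp
  54→63: 9 bp
  63→72: 9 bp
  72→78: 6 bp
  78→85: 7 bp
  85→94: 9 bp
  94→97: 3 bp
  97→112: 15 bp
  112→122: 10 bp
  122→129: 7 bp
  129→147: 18 bp
  147→151: 4 bp
  151→182: 31 bp
  182→185: 3 bp
  185→2 (wrap): 194-185+2 = 11 bp

[3,3,4,5,6,6,7,7,8,9,9,9,10,10,11,11,12,15,18,31]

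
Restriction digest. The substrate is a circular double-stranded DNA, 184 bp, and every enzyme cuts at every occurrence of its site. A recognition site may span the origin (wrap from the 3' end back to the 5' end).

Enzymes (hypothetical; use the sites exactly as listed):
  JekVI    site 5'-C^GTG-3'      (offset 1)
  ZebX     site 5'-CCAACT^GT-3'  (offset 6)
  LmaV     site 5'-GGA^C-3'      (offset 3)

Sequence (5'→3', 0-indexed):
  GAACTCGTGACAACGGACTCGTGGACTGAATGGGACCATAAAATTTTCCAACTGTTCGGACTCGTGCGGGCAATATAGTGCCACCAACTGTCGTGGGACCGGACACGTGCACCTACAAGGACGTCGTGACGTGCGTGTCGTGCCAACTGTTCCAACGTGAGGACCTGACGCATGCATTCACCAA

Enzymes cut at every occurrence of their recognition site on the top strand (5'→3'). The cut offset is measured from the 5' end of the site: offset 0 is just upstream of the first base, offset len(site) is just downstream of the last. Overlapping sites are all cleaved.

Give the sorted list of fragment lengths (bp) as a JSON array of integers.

[3,3,3,3,4,4,5,5,5,5,6,7,7,8,9,10,11,15,18,26,27]

Site scan:
  JekVI CGTG/1: at [5, 19, 62, 91, 105, 124, 129, 133, 138, 155] ⇒ [6, 20, 63, 92, 106, 125, 130, 134, 139, 156]
  ZebX CCAACTGT/6: at [47, 83, 142] ⇒ [53, 89, 148]
  LmaV GGAC/3: at [14, 22, 32, 57, 95, 100, 118, 160] ⇒ [17, 25, 35, 60, 98, 103, 121, 163]

Pooled cuts: [6, 17, 20, 25, 35, 53, 60, 63, 89, 92, 98, 103, 106, 121, 125, 130, 134, 139, 148, 156, 163]

Fragment lengths:
  6→17: 11 bp
  17→20: 3 bp
  20→25: 5 bp
  25→35: 10 bp
  35→53: 18 bp
  53→60: 7 bp
  60→63: 3 bp
  63→89: 26 bp
  89→92: 3 bp
  92→98: 6 bp
  98→103: 5 bp
  103→106: 3 bp
  106→121: 15 bp
  121→125: 4 bp
  125→130: 5 bp
  130→134: 4 bp
  134→139: 5 bp
  139→148: 9 bp
  148→156: 8 bp
  156→163: 7 bp
  163→6 (wrap): 184-163+6 = 27 bp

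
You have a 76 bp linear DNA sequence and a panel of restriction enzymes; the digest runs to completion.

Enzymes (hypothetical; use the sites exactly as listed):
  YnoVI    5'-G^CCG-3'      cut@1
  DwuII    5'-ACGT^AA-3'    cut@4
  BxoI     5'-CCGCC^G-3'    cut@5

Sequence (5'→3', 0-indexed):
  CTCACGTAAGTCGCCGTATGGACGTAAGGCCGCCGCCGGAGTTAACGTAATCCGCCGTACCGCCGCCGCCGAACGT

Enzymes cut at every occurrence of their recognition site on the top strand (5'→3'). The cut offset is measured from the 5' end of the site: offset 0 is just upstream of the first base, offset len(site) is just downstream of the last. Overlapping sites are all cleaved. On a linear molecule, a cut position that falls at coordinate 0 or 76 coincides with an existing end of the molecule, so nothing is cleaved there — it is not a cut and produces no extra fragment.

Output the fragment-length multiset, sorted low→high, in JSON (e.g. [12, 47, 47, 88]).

[1,1,1,2,2,2,2,2,2,3,4,6,6,6,6,7,11,12]

Scan for sites:
  YnoVI (GCCG, off=1): starts [12, 28, 31, 34, 53, 61, 64, 67] → cuts [13, 29, 32, 35, 54, 62, 65, 68]
  DwuII (ACGTAA, off=4): starts [3, 21, 44] → cuts [7, 25, 48]
  BxoI (CCGCCG, off=5): starts [29, 32, 51, 59, 62, 65] → cuts [34, 37, 56, 64, 67, 70]

All cut coordinates (distinct, sorted): [7, 13, 25, 29, 32, 34, 35, 37, 48, 54, 56, 62, 64, 65, 67, 68, 70]

Fragment lengths:
  [0,7): 7 bp
  [7,13): 6 bp
  [13,25): 12 bp
  [25,29): 4 bp
  [29,32): 3 bp
  [32,34): 2 bp
  [34,35): 1 bp
  [35,37): 2 bp
  [37,48): 11 bp
  [48,54): 6 bp
  [54,56): 2 bp
  [56,62): 6 bp
  [62,64): 2 bp
  [64,65): 1 bp
  [65,67): 2 bp
  [67,68): 1 bp
  [68,70): 2 bp
  [70,76): 6 bp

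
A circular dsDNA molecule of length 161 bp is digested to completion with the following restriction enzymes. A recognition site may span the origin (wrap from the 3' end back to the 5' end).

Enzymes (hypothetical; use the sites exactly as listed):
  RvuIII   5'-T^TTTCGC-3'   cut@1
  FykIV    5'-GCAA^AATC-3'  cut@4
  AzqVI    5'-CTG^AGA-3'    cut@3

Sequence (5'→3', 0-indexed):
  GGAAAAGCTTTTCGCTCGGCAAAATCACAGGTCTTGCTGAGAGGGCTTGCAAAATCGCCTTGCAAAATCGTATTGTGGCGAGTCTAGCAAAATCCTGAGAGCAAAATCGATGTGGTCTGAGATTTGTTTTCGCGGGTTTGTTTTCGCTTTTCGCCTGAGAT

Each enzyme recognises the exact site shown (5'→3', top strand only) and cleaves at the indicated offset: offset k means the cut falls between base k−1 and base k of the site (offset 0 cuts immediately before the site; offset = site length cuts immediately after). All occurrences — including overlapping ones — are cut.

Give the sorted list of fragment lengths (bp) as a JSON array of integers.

Per-enzyme occurrences:
  RvuIII (TTTTCGC, off=1): starts [8, 126, 140, 147] → cuts [9, 127, 141, 148]
  FykIV (GCAAAATC, off=4): starts [18, 48, 61, 86, 100] → cuts [22, 52, 65, 90, 104]
  AzqVI (CTGAGA, off=3): starts [36, 94, 116, 154] → cuts [39, 97, 119, 157]

All cut coordinates (distinct, sorted): [9, 22, 39, 52, 65, 90, 97, 104, 119, 127, 141, 148, 157]

Fragments:
  9→22: 13 bp
  22→39: 17 bp
  39→52: 13 bp
  52→65: 13 bp
  65→90: 25 bp
  90→97: 7 bp
  97→104: 7 bp
  104→119: 15 bp
  119→127: 8 bp
  127→141: 14 bp
  141→148: 7 bp
  148→157: 9 bp
  157→9 (wrap): 161-157+9 = 13 bp

[7,7,7,8,9,13,13,13,13,14,15,17,25]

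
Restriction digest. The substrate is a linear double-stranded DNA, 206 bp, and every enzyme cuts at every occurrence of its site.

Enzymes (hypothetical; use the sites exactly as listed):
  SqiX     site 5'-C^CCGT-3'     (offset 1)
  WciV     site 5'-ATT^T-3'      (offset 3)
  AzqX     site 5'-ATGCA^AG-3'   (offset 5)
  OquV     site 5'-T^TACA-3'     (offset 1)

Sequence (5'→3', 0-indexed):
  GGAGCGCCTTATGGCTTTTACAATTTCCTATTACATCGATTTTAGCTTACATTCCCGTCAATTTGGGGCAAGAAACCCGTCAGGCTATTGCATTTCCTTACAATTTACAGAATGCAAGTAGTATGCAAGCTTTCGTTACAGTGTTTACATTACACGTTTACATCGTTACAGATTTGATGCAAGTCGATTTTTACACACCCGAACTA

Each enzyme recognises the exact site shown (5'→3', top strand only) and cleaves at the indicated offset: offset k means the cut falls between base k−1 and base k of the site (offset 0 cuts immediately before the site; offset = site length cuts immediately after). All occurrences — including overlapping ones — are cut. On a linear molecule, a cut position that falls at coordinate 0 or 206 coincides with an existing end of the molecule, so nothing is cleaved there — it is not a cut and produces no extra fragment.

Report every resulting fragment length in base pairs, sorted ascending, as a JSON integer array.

[2,4,5,6,6,7,7,7,7,8,8,8,8,9,9,9,10,11,11,13,15,18,18]

Site scan:
  SqiX CCCGT/1: at [53, 75] ⇒ [54, 76]
  WciV ATTT/3: at [22, 38, 60, 91, 102, 171, 186] ⇒ [25, 41, 63, 94, 105, 174, 189]
  AzqX ATGCAAG/5: at [111, 122, 176] ⇒ [116, 127, 181]
  OquV TTACA/1: at [17, 30, 46, 97, 104, 135, 144, 149, 157, 165, 190] ⇒ [18, 31, 47, 98, 105, 136, 145, 150, 158, 166, 191]

Pooled cuts: [18, 25, 31, 41, 47, 54, 63, 76, 94, 98, 105, 116, 127, 136, 145, 150, 158, 166, 174, 181, 189, 191]

Fragment lengths:
  [0,18): 18 bp
  [18,25): 7 bp
  [25,31): 6 bp
  [31,41): 10 bp
  [41,47): 6 bp
  [47,54): 7 bp
  [54,63): 9 bp
  [63,76): 13 bp
  [76,94): 18 bp
  [94,98): 4 bp
  [98,105): 7 bp
  [105,116): 11 bp
  [116,127): 11 bp
  [127,136): 9 bp
  [136,145): 9 bp
  [145,150): 5 bp
  [150,158): 8 bp
  [158,166): 8 bp
  [166,174): 8 bp
  [174,181): 7 bp
  [181,189): 8 bp
  [189,191): 2 bp
  [191,206): 15 bp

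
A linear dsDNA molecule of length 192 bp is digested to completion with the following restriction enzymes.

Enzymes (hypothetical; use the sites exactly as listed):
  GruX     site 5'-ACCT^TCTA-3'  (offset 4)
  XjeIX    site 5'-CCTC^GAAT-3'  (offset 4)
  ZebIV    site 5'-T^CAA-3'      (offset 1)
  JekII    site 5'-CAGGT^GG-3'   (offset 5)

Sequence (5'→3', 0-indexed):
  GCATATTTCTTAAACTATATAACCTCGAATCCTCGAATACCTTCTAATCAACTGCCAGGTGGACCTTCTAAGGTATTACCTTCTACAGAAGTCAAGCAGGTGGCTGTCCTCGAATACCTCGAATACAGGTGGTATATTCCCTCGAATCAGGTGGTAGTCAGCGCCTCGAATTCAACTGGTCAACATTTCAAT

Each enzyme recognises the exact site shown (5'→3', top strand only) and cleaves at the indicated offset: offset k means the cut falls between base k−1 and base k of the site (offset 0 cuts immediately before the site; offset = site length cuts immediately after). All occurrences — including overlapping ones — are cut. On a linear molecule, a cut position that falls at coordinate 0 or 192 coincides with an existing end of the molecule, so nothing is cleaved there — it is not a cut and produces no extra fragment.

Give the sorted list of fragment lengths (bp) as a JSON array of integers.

Site scan:
  GruX ACCTTCTA/4: at [38, 62, 77] ⇒ [42, 66, 81]
  XjeIX CCTCGAAT/4: at [22, 30, 107, 116, 139, 163] ⇒ [26, 34, 111, 120, 143, 167]
  ZebIV TCAA/1: at [47, 91, 171, 179, 187] ⇒ [48, 92, 172, 180, 188]
  JekII CAGGTGG/5: at [55, 96, 125, 147] ⇒ [60, 101, 130, 152]

All cut coordinates (distinct, sorted): [26, 34, 42, 48, 60, 66, 81, 92, 101, 111, 120, 130, 143, 152, 167, 172, 180, 188]

Fragments:
  [0,26): 26 bp
  [26,34): 8 bp
  [34,42): 8 bp
  [42,48): 6 bp
  [48,60): 12 bp
  [60,66): 6 bp
  [66,81): 15 bp
  [81,92): 11 bp
  [92,101): 9 bp
  [101,111): 10 bp
  [111,120): 9 bp
  [120,130): 10 bp
  [130,143): 13 bp
  [143,152): 9 bp
  [152,167): 15 bp
  [167,172): 5 bp
  [172,180): 8 bp
  [180,188): 8 bp
  [188,192): 4 bp

[4,5,6,6,8,8,8,8,9,9,9,10,10,11,12,13,15,15,26]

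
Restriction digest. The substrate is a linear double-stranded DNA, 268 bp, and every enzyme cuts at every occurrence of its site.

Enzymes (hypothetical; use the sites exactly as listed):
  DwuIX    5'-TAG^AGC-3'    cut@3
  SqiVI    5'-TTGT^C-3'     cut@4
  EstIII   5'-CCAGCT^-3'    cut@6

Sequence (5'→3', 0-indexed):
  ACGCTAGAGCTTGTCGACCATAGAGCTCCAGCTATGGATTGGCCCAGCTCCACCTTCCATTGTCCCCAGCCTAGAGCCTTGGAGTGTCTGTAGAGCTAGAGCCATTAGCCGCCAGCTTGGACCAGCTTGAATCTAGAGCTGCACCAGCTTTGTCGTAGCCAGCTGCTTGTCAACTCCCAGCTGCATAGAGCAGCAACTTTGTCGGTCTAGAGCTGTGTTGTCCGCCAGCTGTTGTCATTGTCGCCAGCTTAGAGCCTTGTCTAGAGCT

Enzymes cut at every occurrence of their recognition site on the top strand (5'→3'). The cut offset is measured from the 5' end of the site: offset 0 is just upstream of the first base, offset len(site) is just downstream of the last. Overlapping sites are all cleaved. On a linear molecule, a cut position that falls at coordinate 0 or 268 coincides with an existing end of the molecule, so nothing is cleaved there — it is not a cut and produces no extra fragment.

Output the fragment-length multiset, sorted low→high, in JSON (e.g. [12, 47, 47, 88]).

[3,4,4,4,5,6,6,6,6,7,7,8,8,8,9,9,9,10,10,11,11,11,12,13,14,14,16,18,19]

Site scan:
  DwuIX (TAGAGC, off=3): starts [4, 20, 71, 90, 96, 133, 185, 207, 249, 261] → cuts [7, 23, 74, 93, 99, 136, 188, 210, 252, 264]
  SqiVI (TTGTC, off=4): starts [10, 59, 149, 166, 198, 217, 231, 237, 256] → cuts [14, 63, 153, 170, 202, 221, 235, 241, 260]
  EstIII (CCAGCT, off=6): starts [27, 43, 111, 121, 143, 158, 176, 224, 243] → cuts [33, 49, 117, 127, 149, 164, 182, 230, 249]

All cut coordinates (distinct, sorted): [7, 14, 23, 33, 49, 63, 74, 93, 99, 117, 127, 136, 149, 153, 164, 170, 182, 188, 202, 210, 221, 230, 235, 241, 249, 252, 260, 264]

Fragments:
  [0,7): 7 bp
  [7,14): 7 bp
  [14,23): 9 bp
  [23,33): 10 bp
  [33,49): 16 bp
  [49,63): 14 bp
  [63,74): 11 bp
  [74,93): 19 bp
  [93,99): 6 bp
  [99,117): 18 bp
  [117,127): 10 bp
  [127,136): 9 bp
  [136,149): 13 bp
  [149,153): 4 bp
  [153,164): 11 bp
  [164,170): 6 bp
  [170,182): 12 bp
  [182,188): 6 bp
  [188,202): 14 bp
  [202,210): 8 bp
  [210,221): 11 bp
  [221,230): 9 bp
  [230,235): 5 bp
  [235,241): 6 bp
  [241,249): 8 bp
  [249,252): 3 bp
  [252,260): 8 bp
  [260,264): 4 bp
  [264,268): 4 bp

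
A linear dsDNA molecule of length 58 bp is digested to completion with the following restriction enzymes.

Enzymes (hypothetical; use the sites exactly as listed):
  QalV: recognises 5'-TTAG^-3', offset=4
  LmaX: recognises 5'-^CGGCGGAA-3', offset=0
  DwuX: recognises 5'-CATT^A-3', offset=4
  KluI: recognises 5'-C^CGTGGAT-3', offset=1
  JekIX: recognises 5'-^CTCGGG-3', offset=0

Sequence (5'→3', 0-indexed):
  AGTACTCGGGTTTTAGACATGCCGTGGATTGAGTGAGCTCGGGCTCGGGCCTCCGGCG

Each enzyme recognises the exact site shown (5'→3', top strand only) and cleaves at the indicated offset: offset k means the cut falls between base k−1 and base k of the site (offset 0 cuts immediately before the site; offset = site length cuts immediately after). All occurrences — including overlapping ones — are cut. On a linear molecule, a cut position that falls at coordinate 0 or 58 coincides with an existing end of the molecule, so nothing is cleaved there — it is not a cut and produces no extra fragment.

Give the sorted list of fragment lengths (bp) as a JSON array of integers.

Per-enzyme occurrences:
  QalV (TTAG, off=4): starts [12] → cuts [16]
  LmaX (CGGCGGAA, off=0): no sites
  DwuX (CATTA, off=4): no sites
  KluI (CCGTGGAT, off=1): starts [21] → cuts [22]
  JekIX (CTCGGG, off=0): starts [4, 37, 43] → cuts [4, 37, 43]

Pooled cuts: [4, 16, 22, 37, 43]

Fragments:
  [0,4): 4 bp
  [4,16): 12 bp
  [16,22): 6 bp
  [22,37): 15 bp
  [37,43): 6 bp
  [43,58): 15 bp

[4,6,6,12,15,15]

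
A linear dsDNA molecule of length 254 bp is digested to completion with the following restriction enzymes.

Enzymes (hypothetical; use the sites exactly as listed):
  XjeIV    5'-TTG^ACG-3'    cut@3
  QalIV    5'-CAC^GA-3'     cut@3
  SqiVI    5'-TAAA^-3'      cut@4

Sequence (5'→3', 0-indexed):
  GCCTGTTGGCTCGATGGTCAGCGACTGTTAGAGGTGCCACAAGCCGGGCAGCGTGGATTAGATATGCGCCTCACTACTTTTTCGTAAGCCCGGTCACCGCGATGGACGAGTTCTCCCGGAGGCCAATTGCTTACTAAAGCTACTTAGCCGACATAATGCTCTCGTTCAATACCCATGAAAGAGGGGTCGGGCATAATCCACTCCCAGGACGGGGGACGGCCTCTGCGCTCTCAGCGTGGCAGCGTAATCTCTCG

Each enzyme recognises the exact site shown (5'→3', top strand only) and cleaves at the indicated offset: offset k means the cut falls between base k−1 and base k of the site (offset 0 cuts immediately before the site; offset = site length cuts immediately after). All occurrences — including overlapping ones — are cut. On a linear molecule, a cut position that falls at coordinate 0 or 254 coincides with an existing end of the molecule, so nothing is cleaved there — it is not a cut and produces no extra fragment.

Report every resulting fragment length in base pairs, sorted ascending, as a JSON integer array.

Site scan:
  XjeIV (TTGACG, off=3): no sites
  QalIV (CACGA, off=3): no sites
  SqiVI TAAA/4: at [134] ⇒ [138]

Pooled cuts: [138]

Fragment lengths:
  [0,138): 138 bp
  [138,254): 116 bp

[116,138]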